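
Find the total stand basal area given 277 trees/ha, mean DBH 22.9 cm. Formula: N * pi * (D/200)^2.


(D/200)^2 = (22.9/200)^2 = 0.1145^2 = 0.01311025
Individual BA = 3.141593 * 0.01311025 = 0.0411871 m^2
Stand BA = 277 * 0.0411871 = 11.4088 ≈ 11.41 m^2/ha

11.41 m^2/ha


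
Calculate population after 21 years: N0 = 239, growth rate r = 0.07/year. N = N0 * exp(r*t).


r*t = 0.07 * 21 = 1.47
exp(1.47) = 4.34924
N = 239 * 4.34924 = 1039.47 ≈ 1039

1039


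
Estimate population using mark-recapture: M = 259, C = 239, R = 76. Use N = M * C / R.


N = M * C / R = 259 * 239 / 76 = 61901 / 76 = 814.49 ≈ 814

814 individuals


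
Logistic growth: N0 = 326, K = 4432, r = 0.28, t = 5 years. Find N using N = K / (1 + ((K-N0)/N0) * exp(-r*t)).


(K - N0)/N0 = (4432 - 326)/326 = 4106/326 = 12.5951
r*t = 0.28 * 5 = 1.4; exp(-1.4) = 0.246597
12.5951 * 0.246597 = 3.10591
1 + 3.10591 = 4.10591
N = 4432 / 4.10591 = 1079.42 ≈ 1079

1079


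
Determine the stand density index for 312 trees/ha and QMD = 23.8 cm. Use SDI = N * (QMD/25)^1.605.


QMD/25 = 23.8/25 = 0.952
(0.952)^1.605 = exp(1.605 * ln(0.952)) = exp(1.605 * (-0.0491902)) = exp(-0.0789503) = 0.924086
SDI = 312 * 0.924086 = 288.315 ≈ 288

288


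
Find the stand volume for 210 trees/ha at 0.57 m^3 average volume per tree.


V_stand = 210 * 0.57 = 119.7 m^3/ha

119.7 m^3/ha


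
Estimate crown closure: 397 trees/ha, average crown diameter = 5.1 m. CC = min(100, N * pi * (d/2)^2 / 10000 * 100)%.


(d/2)^2 = (5.1/2)^2 = 2.55^2 = 6.5025
Crown area = 3.141593 * 6.5025 = 20.4282 m^2
N * area / 10000 * 100 = 397 * 20.4282 / 10000 * 100 = 81.1000
CC = min(100, 81.1000) = 81.1000 ≈ 81.1%

81.1%


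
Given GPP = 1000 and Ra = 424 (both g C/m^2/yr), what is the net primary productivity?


NPP = GPP - Ra = 1000 - 424 = 576 g C/m^2/yr

576 g C/m^2/yr


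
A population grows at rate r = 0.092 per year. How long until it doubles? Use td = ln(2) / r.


td = ln(2) / 0.092 = 0.693147 / 0.092 = 7.53421 ≈ 7.5 years

7.5 years


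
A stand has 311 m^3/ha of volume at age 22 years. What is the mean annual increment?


MAI = 311 / 22 = 14.1364 ≈ 14.14 m^3/ha/yr

14.14 m^3/ha/yr


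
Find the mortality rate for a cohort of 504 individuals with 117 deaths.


Mortality rate = 117 / 504 = 0.232143 ≈ 0.2321

0.2321


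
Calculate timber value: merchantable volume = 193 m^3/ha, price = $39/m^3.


Value = 193 * 39 = $7527/ha

$7527/ha


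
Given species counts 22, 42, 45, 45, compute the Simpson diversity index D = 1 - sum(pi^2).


Total N = 22 + 42 + 45 + 45 = 154
Per-species terms:
  p = 22/154 = 0.142857; p^2 = 0.142857^2 = 0.020408
  p = 42/154 = 0.272727; p^2 = 0.272727^2 = 0.074380
  p = 45/154 = 0.292208; p^2 = 0.292208^2 = 0.085386
  p = 45/154 = 0.292208; p^2 = 0.292208^2 = 0.085386
sum(p^2) = 0.020408 + 0.074380 + 0.085386 + 0.085386 = 0.265560
D = 1 - 0.265560 = 0.734440 ≈ 0.7344

0.7344


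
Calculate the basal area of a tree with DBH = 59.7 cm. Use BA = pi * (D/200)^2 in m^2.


D/200 = 59.7/200 = 0.2985 m
(D/200)^2 = 0.2985^2 = 0.08910225
BA = 3.141593 * 0.08910225 = 0.279923 ≈ 0.2799 m^2

0.2799 m^2


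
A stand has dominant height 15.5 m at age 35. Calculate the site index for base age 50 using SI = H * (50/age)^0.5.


50/35 = 1.42857
(1.42857)^0.5 = 1.19523
SI = 15.5 * 1.19523 = 18.5261 ≈ 18.5 m

18.5 m


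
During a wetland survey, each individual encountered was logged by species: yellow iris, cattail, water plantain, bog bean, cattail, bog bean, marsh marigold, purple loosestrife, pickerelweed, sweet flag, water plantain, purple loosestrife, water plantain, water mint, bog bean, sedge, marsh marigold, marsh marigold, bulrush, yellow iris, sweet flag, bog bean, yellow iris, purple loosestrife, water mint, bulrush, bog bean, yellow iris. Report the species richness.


Total individuals logged = 28
Distinct species (count of individuals): yellow iris (4), cattail (2), water plantain (3), bog bean (5), marsh marigold (3), purple loosestrife (3), pickerelweed (1), sweet flag (2), water mint (2), sedge (1), bulrush (2)
Species richness = number of distinct species = 11

11


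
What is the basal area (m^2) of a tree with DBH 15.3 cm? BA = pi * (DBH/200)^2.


D/200 = 15.3/200 = 0.0765 m
(D/200)^2 = 0.0765^2 = 0.00585225
BA = 3.141593 * 0.00585225 = 0.0183854 ≈ 0.0184 m^2

0.0184 m^2


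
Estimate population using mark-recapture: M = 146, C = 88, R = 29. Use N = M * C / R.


N = M * C / R = 146 * 88 / 29 = 12848 / 29 = 443.03 ≈ 443

443 individuals


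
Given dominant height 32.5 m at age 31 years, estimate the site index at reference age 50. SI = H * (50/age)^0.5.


50/31 = 1.61290
(1.61290)^0.5 = 1.27000
SI = 32.5 * 1.27000 = 41.2750 ≈ 41.3 m

41.3 m


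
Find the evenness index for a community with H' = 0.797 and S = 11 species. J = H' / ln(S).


ln(11) = 2.39790
J = H' / ln(S) = 0.797 / 2.39790 = 0.332374 ≈ 0.3324

0.3324


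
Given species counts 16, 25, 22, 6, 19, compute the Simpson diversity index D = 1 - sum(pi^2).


Total N = 16 + 25 + 22 + 6 + 19 = 88
Per-species terms:
  p = 16/88 = 0.181818; p^2 = 0.181818^2 = 0.033058
  p = 25/88 = 0.284091; p^2 = 0.284091^2 = 0.080708
  p = 22/88 = 0.250000; p^2 = 0.250000^2 = 0.062500
  p = 6/88 = 0.068182; p^2 = 0.068182^2 = 0.004649
  p = 19/88 = 0.215909; p^2 = 0.215909^2 = 0.046617
sum(p^2) = 0.033058 + 0.080708 + 0.062500 + 0.004649 + 0.046617 = 0.227532
D = 1 - 0.227532 = 0.772468 ≈ 0.7725

0.7725


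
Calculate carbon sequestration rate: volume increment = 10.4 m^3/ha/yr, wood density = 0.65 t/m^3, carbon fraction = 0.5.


C = 10.4 * 0.65 * 0.5 = 3.38 t C/ha/yr

3.38 t C/ha/yr


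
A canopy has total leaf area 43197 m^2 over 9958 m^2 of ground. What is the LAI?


LAI = 43197 / 9958 = 4.3379 ≈ 4.34

4.34


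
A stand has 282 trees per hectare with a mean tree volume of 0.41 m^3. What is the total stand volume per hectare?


V_stand = 282 * 0.41 = 115.62 ≈ 115.6 m^3/ha

115.6 m^3/ha


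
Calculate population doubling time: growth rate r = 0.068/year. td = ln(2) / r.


td = ln(2) / 0.068 = 0.693147 / 0.068 = 10.1933 ≈ 10.2 years

10.2 years


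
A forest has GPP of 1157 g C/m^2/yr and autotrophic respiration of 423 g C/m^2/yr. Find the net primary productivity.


NPP = GPP - Ra = 1157 - 423 = 734 g C/m^2/yr

734 g C/m^2/yr


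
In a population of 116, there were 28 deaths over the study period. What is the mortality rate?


Mortality rate = 28 / 116 = 0.241379 ≈ 0.2414

0.2414


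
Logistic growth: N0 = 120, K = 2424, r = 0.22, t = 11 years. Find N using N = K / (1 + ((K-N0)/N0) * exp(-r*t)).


(K - N0)/N0 = (2424 - 120)/120 = 2304/120 = 19.2000
r*t = 0.22 * 11 = 2.42; exp(-2.42) = 0.0889216
19.2000 * 0.0889216 = 1.70729
1 + 1.70729 = 2.70729
N = 2424 / 2.70729 = 895.360 ≈ 895

895


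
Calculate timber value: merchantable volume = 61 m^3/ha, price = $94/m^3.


Value = 61 * 94 = $5734/ha

$5734/ha


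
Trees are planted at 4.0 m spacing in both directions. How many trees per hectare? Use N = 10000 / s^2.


N = 10000 / 4.0^2 = 10000 / 16 = 625.000 ≈ 625 trees/ha

625 trees/ha


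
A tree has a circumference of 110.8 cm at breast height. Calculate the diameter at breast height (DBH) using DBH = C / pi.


DBH = C / pi = 110.8 / 3.141593 = 35.2687 ≈ 35.27 cm

35.27 cm


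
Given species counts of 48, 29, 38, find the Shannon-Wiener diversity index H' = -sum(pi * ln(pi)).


Total N = 48 + 29 + 38 = 115
Per-species terms:
  p = 48/115 = 0.417391; ln(p) = -0.873732; p*ln(p) = 0.417391 * (-0.873732) = -0.364688
  p = 29/115 = 0.252174; ln(p) = -1.377636; p*ln(p) = 0.252174 * (-1.377636) = -0.347404
  p = 38/115 = 0.330435; ln(p) = -1.107345; p*ln(p) = 0.330435 * (-1.107345) = -0.365906
sum(p*ln(p)) = (-0.364688) + (-0.347404) + (-0.365906) = -1.077998
H' = -(-1.077998) = 1.077998 ≈ 1.0780

1.0780


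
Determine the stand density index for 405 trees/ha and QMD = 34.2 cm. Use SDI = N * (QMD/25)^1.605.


QMD/25 = 34.2/25 = 1.368
(1.368)^1.605 = exp(1.605 * ln(1.368)) = exp(1.605 * 0.313350) = exp(0.502927) = 1.65355
SDI = 405 * 1.65355 = 669.688 ≈ 670

670


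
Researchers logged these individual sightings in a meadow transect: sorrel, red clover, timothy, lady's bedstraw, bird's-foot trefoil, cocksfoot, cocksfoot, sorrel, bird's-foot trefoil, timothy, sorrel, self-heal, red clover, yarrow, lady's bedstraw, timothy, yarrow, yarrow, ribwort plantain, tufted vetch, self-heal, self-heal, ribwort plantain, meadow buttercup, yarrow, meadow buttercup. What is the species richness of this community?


Total individuals logged = 26
Distinct species (count of individuals): sorrel (3), red clover (2), timothy (3), lady's bedstraw (2), bird's-foot trefoil (2), cocksfoot (2), self-heal (3), yarrow (4), ribwort plantain (2), tufted vetch (1), meadow buttercup (2)
Species richness = number of distinct species = 11

11


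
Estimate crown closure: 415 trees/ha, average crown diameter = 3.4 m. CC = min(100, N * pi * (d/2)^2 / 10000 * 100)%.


(d/2)^2 = (3.4/2)^2 = 1.7^2 = 2.89
Crown area = 3.141593 * 2.89 = 9.07920 m^2
N * area / 10000 * 100 = 415 * 9.07920 / 10000 * 100 = 37.6787
CC = min(100, 37.6787) = 37.6787 ≈ 37.7%

37.7%


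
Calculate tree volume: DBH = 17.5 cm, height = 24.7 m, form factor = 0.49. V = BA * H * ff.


(D/200)^2 = (17.5/200)^2 = 0.0875^2 = 0.00765625
BA = 3.141593 * 0.00765625 = 0.0240528 m^2
V = 0.0240528 * 24.7 * 0.49 = 0.291111 ≈ 0.291 m^3

0.291 m^3


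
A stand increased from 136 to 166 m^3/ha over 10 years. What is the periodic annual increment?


PAI = (V2 - V1) / period = (166 - 136) / 10 = 30 / 10 = 3.00 m^3/ha/yr

3.00 m^3/ha/yr


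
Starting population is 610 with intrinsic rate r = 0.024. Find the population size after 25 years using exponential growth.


r*t = 0.024 * 25 = 0.6
exp(0.6) = 1.82212
N = 610 * 1.82212 = 1111.49 ≈ 1111

1111


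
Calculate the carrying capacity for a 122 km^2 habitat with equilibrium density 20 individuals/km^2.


K = 20 * 122 = 2440 individuals

2440 individuals


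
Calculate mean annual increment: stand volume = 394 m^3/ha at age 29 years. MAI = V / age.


MAI = 394 / 29 = 13.5862 ≈ 13.59 m^3/ha/yr

13.59 m^3/ha/yr


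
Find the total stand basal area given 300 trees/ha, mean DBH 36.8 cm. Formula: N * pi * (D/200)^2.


(D/200)^2 = (36.8/200)^2 = 0.184^2 = 0.033856
Individual BA = 3.141593 * 0.033856 = 0.106362 m^2
Stand BA = 300 * 0.106362 = 31.9086 ≈ 31.91 m^2/ha

31.91 m^2/ha


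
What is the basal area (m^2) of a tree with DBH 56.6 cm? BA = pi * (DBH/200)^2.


D/200 = 56.6/200 = 0.283 m
(D/200)^2 = 0.283^2 = 0.080089
BA = 3.141593 * 0.080089 = 0.251607 ≈ 0.2516 m^2

0.2516 m^2


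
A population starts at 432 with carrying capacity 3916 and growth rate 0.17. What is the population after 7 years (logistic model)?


(K - N0)/N0 = (3916 - 432)/432 = 3484/432 = 8.06481
r*t = 0.17 * 7 = 1.19; exp(-1.19) = 0.304221
8.06481 * 0.304221 = 2.45348
1 + 2.45348 = 3.45348
N = 3916 / 3.45348 = 1133.93 ≈ 1134

1134


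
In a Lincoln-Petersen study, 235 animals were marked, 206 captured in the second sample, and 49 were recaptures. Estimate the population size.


N = M * C / R = 235 * 206 / 49 = 48410 / 49 = 987.96 ≈ 988

988 individuals


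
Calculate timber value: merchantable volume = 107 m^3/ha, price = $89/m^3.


Value = 107 * 89 = $9523/ha

$9523/ha


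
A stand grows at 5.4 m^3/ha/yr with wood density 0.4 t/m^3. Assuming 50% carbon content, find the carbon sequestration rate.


C = 5.4 * 0.4 * 0.5 = 1.08 t C/ha/yr

1.08 t C/ha/yr


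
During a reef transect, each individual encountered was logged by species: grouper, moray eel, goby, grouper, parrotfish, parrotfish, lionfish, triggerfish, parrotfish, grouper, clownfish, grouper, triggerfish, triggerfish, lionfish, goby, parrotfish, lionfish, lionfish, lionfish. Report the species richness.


Total individuals logged = 20
Distinct species (count of individuals): grouper (4), moray eel (1), goby (2), parrotfish (4), lionfish (5), triggerfish (3), clownfish (1)
Species richness = number of distinct species = 7

7


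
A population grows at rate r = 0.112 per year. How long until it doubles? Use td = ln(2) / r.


td = ln(2) / 0.112 = 0.693147 / 0.112 = 6.18881 ≈ 6.2 years

6.2 years


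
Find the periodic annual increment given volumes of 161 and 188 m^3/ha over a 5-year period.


PAI = (V2 - V1) / period = (188 - 161) / 5 = 27 / 5 = 5.40 m^3/ha/yr

5.40 m^3/ha/yr


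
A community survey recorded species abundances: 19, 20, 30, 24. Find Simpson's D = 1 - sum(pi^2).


Total N = 19 + 20 + 30 + 24 = 93
Per-species terms:
  p = 19/93 = 0.204301; p^2 = 0.204301^2 = 0.041739
  p = 20/93 = 0.215054; p^2 = 0.215054^2 = 0.046248
  p = 30/93 = 0.322581; p^2 = 0.322581^2 = 0.104059
  p = 24/93 = 0.258065; p^2 = 0.258065^2 = 0.066598
sum(p^2) = 0.041739 + 0.046248 + 0.104059 + 0.066598 = 0.258644
D = 1 - 0.258644 = 0.741356 ≈ 0.7414

0.7414


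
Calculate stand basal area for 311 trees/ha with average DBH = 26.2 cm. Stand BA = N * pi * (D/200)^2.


(D/200)^2 = (26.2/200)^2 = 0.131^2 = 0.017161
Individual BA = 3.141593 * 0.017161 = 0.0539129 m^2
Stand BA = 311 * 0.0539129 = 16.7669 ≈ 16.77 m^2/ha

16.77 m^2/ha


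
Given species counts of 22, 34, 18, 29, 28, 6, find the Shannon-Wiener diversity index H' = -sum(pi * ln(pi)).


Total N = 22 + 34 + 18 + 29 + 28 + 6 = 137
Per-species terms:
  p = 22/137 = 0.160584; ln(p) = -1.828938; p*ln(p) = 0.160584 * (-1.828938) = -0.293698
  p = 34/137 = 0.248175; ln(p) = -1.393621; p*ln(p) = 0.248175 * (-1.393621) = -0.345862
  p = 18/137 = 0.131387; ln(p) = -2.029608; p*ln(p) = 0.131387 * (-2.029608) = -0.266664
  p = 29/137 = 0.211679; ln(p) = -1.552684; p*ln(p) = 0.211679 * (-1.552684) = -0.328671
  p = 28/137 = 0.204380; ln(p) = -1.587774; p*ln(p) = 0.204380 * (-1.587774) = -0.324509
  p = 6/137 = 0.043796; ln(p) = -3.128213; p*ln(p) = 0.043796 * (-3.128213) = -0.137003
sum(p*ln(p)) = (-0.293698) + (-0.345862) + (-0.266664) + (-0.328671) + (-0.324509) + (-0.137003) = -1.696407
H' = -(-1.696407) = 1.696407 ≈ 1.6964

1.6964


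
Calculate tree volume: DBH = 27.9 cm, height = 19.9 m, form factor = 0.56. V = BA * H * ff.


(D/200)^2 = (27.9/200)^2 = 0.1395^2 = 0.01946025
BA = 3.141593 * 0.01946025 = 0.0611362 m^2
V = 0.0611362 * 19.9 * 0.56 = 0.681302 ≈ 0.681 m^3

0.681 m^3


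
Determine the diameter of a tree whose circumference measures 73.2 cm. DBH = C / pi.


DBH = C / pi = 73.2 / 3.141593 = 23.3003 ≈ 23.30 cm

23.30 cm


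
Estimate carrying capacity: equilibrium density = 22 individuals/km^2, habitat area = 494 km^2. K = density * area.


K = 22 * 494 = 10868 individuals

10868 individuals


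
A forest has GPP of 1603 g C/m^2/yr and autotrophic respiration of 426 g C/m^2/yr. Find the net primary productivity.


NPP = GPP - Ra = 1603 - 426 = 1177 g C/m^2/yr

1177 g C/m^2/yr


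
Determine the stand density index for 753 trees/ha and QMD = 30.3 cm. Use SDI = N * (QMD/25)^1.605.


QMD/25 = 30.3/25 = 1.212
(1.212)^1.605 = exp(1.605 * ln(1.212)) = exp(1.605 * 0.192272) = exp(0.308597) = 1.36151
SDI = 753 * 1.36151 = 1025.22 ≈ 1025

1025


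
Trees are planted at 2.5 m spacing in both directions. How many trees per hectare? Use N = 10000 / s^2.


N = 10000 / 2.5^2 = 10000 / 6.25 = 1600.00 ≈ 1600 trees/ha

1600 trees/ha


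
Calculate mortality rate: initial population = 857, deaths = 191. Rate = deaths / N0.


Mortality rate = 191 / 857 = 0.222870 ≈ 0.2229

0.2229


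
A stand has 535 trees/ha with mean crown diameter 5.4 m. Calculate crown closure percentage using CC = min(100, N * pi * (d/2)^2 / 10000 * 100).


(d/2)^2 = (5.4/2)^2 = 2.7^2 = 7.29
Crown area = 3.141593 * 7.29 = 22.9022 m^2
N * area / 10000 * 100 = 535 * 22.9022 / 10000 * 100 = 122.527
CC = min(100, 122.527) = 100%

100%


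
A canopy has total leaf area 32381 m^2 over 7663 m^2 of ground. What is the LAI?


LAI = 32381 / 7663 = 4.2256 ≈ 4.23

4.23


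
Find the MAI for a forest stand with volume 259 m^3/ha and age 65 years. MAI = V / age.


MAI = 259 / 65 = 3.9846 ≈ 3.98 m^3/ha/yr

3.98 m^3/ha/yr


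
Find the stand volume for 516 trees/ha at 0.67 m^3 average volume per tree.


V_stand = 516 * 0.67 = 345.72 ≈ 345.7 m^3/ha

345.7 m^3/ha


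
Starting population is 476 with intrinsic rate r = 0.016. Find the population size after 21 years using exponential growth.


r*t = 0.016 * 21 = 0.336
exp(0.336) = 1.39934
N = 476 * 1.39934 = 666.086 ≈ 666

666


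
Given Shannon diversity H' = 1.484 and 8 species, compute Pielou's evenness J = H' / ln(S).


ln(8) = 2.07944
J = H' / ln(S) = 1.484 / 2.07944 = 0.713654 ≈ 0.7137

0.7137


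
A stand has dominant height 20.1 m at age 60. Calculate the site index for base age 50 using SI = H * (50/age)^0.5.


50/60 = 0.833333
(0.833333)^0.5 = 0.912871
SI = 20.1 * 0.912871 = 18.3487 ≈ 18.3 m

18.3 m


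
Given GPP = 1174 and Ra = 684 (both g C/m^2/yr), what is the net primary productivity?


NPP = GPP - Ra = 1174 - 684 = 490 g C/m^2/yr

490 g C/m^2/yr


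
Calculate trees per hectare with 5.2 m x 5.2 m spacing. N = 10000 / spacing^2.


N = 10000 / 5.2^2 = 10000 / 27.04 = 369.822 ≈ 370 trees/ha

370 trees/ha


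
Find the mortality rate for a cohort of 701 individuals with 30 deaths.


Mortality rate = 30 / 701 = 0.042796 ≈ 0.0428

0.0428


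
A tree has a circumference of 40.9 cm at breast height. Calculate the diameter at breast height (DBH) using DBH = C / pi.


DBH = C / pi = 40.9 / 3.141593 = 13.0189 ≈ 13.02 cm

13.02 cm


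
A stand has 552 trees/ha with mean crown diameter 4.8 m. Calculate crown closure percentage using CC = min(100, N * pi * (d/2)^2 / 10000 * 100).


(d/2)^2 = (4.8/2)^2 = 2.4^2 = 5.76
Crown area = 3.141593 * 5.76 = 18.0956 m^2
N * area / 10000 * 100 = 552 * 18.0956 / 10000 * 100 = 99.8877
CC = min(100, 99.8877) = 99.8877 ≈ 99.9%

99.9%


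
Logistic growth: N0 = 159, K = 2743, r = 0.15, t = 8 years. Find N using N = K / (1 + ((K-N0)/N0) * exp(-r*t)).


(K - N0)/N0 = (2743 - 159)/159 = 2584/159 = 16.2516
r*t = 0.15 * 8 = 1.2; exp(-1.2) = 0.301194
16.2516 * 0.301194 = 4.89488
1 + 4.89488 = 5.89488
N = 2743 / 5.89488 = 465.319 ≈ 465

465


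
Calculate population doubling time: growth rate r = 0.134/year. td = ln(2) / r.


td = ln(2) / 0.134 = 0.693147 / 0.134 = 5.17274 ≈ 5.2 years

5.2 years


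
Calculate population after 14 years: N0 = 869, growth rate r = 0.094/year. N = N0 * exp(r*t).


r*t = 0.094 * 14 = 1.316
exp(1.316) = 3.72848
N = 869 * 3.72848 = 3240.05 ≈ 3240

3240


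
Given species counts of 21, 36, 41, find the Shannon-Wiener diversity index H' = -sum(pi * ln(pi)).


Total N = 21 + 36 + 41 = 98
Per-species terms:
  p = 21/98 = 0.214286; ln(p) = -1.540444; p*ln(p) = 0.214286 * (-1.540444) = -0.330096
  p = 36/98 = 0.367347; ln(p) = -1.001448; p*ln(p) = 0.367347 * (-1.001448) = -0.367879
  p = 41/98 = 0.418367; ln(p) = -0.871396; p*ln(p) = 0.418367 * (-0.871396) = -0.364563
sum(p*ln(p)) = (-0.330096) + (-0.367879) + (-0.364563) = -1.062538
H' = -(-1.062538) = 1.062538 ≈ 1.0625

1.0625


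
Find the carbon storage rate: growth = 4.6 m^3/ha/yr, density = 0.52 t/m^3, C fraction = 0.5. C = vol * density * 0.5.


C = 4.6 * 0.52 * 0.5 = 1.196 ≈ 1.20 t C/ha/yr

1.20 t C/ha/yr


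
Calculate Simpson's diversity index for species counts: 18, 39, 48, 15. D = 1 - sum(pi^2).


Total N = 18 + 39 + 48 + 15 = 120
Per-species terms:
  p = 18/120 = 0.150000; p^2 = 0.150000^2 = 0.022500
  p = 39/120 = 0.325000; p^2 = 0.325000^2 = 0.105625
  p = 48/120 = 0.400000; p^2 = 0.400000^2 = 0.160000
  p = 15/120 = 0.125000; p^2 = 0.125000^2 = 0.015625
sum(p^2) = 0.022500 + 0.105625 + 0.160000 + 0.015625 = 0.303750
D = 1 - 0.303750 = 0.696250 ≈ 0.6963

0.6963


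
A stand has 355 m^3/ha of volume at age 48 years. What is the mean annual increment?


MAI = 355 / 48 = 7.3958 ≈ 7.40 m^3/ha/yr

7.40 m^3/ha/yr


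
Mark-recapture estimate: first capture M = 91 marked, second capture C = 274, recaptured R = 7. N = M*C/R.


N = M * C / R = 91 * 274 / 7 = 24934 / 7 = 3562

3562 individuals


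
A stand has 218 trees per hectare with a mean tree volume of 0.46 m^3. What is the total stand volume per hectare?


V_stand = 218 * 0.46 = 100.28 ≈ 100.3 m^3/ha

100.3 m^3/ha


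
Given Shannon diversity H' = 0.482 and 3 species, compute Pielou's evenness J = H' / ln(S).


ln(3) = 1.09861
J = H' / ln(S) = 0.482 / 1.09861 = 0.438736 ≈ 0.4387

0.4387


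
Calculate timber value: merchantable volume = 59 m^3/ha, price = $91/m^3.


Value = 59 * 91 = $5369/ha

$5369/ha


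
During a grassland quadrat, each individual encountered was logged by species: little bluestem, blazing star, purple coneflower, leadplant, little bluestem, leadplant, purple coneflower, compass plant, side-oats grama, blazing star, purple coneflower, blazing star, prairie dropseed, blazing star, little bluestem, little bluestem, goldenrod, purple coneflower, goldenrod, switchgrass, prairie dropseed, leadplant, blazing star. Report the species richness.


Total individuals logged = 23
Distinct species (count of individuals): little bluestem (4), blazing star (5), purple coneflower (4), leadplant (3), compass plant (1), side-oats grama (1), prairie dropseed (2), goldenrod (2), switchgrass (1)
Species richness = number of distinct species = 9

9


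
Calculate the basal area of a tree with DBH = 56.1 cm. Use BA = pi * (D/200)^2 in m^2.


D/200 = 56.1/200 = 0.2805 m
(D/200)^2 = 0.2805^2 = 0.07868025
BA = 3.141593 * 0.07868025 = 0.247181 ≈ 0.2472 m^2

0.2472 m^2


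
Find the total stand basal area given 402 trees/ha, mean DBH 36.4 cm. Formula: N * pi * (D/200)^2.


(D/200)^2 = (36.4/200)^2 = 0.182^2 = 0.033124
Individual BA = 3.141593 * 0.033124 = 0.104062 m^2
Stand BA = 402 * 0.104062 = 41.8329 ≈ 41.83 m^2/ha

41.83 m^2/ha


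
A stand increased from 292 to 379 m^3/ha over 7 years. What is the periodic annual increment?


PAI = (V2 - V1) / period = (379 - 292) / 7 = 87 / 7 = 12.4286 ≈ 12.43 m^3/ha/yr

12.43 m^3/ha/yr


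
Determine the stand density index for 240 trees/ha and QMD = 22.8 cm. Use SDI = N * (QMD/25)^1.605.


QMD/25 = 22.8/25 = 0.912
(0.912)^1.605 = exp(1.605 * ln(0.912)) = exp(1.605 * (-0.0921153)) = exp(-0.147845) = 0.862565
SDI = 240 * 0.862565 = 207.016 ≈ 207

207


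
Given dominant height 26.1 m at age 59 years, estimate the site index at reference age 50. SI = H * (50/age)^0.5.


50/59 = 0.847458
(0.847458)^0.5 = 0.920575
SI = 26.1 * 0.920575 = 24.0270 ≈ 24.0 m

24.0 m


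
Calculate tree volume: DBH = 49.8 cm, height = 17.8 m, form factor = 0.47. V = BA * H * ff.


(D/200)^2 = (49.8/200)^2 = 0.249^2 = 0.062001
BA = 3.141593 * 0.062001 = 0.194782 m^2
V = 0.194782 * 17.8 * 0.47 = 1.62955 ≈ 1.630 m^3

1.630 m^3


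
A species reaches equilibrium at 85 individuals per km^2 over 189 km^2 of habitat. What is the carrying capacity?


K = 85 * 189 = 16065 individuals

16065 individuals


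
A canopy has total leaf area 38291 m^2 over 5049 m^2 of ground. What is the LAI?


LAI = 38291 / 5049 = 7.5839 ≈ 7.58

7.58


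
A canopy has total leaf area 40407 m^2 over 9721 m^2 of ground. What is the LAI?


LAI = 40407 / 9721 = 4.1567 ≈ 4.16

4.16


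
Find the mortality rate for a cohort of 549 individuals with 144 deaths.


Mortality rate = 144 / 549 = 0.262295 ≈ 0.2623

0.2623


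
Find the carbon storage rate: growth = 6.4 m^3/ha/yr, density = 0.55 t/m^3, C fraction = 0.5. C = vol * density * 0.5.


C = 6.4 * 0.55 * 0.5 = 1.76 t C/ha/yr

1.76 t C/ha/yr


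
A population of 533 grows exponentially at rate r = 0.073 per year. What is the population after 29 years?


r*t = 0.073 * 29 = 2.117
exp(2.117) = 8.30618
N = 533 * 8.30618 = 4427.19 ≈ 4427

4427


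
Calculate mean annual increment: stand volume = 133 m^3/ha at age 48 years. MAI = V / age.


MAI = 133 / 48 = 2.7708 ≈ 2.77 m^3/ha/yr

2.77 m^3/ha/yr


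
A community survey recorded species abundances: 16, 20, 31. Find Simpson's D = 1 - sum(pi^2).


Total N = 16 + 20 + 31 = 67
Per-species terms:
  p = 16/67 = 0.238806; p^2 = 0.238806^2 = 0.057028
  p = 20/67 = 0.298507; p^2 = 0.298507^2 = 0.089106
  p = 31/67 = 0.462687; p^2 = 0.462687^2 = 0.214079
sum(p^2) = 0.057028 + 0.089106 + 0.214079 = 0.360213
D = 1 - 0.360213 = 0.639787 ≈ 0.6398

0.6398


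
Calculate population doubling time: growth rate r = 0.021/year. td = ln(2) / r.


td = ln(2) / 0.021 = 0.693147 / 0.021 = 33.0070 ≈ 33.0 years

33.0 years


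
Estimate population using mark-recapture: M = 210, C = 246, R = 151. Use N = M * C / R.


N = M * C / R = 210 * 246 / 151 = 51660 / 151 = 342.12 ≈ 342

342 individuals


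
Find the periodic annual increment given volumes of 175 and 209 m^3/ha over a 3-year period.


PAI = (V2 - V1) / period = (209 - 175) / 3 = 34 / 3 = 11.3333 ≈ 11.33 m^3/ha/yr

11.33 m^3/ha/yr


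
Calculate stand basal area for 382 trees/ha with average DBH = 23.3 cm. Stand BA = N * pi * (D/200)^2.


(D/200)^2 = (23.3/200)^2 = 0.1165^2 = 0.01357225
Individual BA = 3.141593 * 0.01357225 = 0.0426385 m^2
Stand BA = 382 * 0.0426385 = 16.2879 ≈ 16.29 m^2/ha

16.29 m^2/ha


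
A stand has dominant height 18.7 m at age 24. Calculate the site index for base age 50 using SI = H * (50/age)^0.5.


50/24 = 2.08333
(2.08333)^0.5 = 1.44337
SI = 18.7 * 1.44337 = 26.9910 ≈ 27.0 m

27.0 m


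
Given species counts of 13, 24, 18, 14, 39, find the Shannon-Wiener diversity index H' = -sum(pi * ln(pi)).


Total N = 13 + 24 + 18 + 14 + 39 = 108
Per-species terms:
  p = 13/108 = 0.120370; ln(p) = -2.117185; p*ln(p) = 0.120370 * (-2.117185) = -0.254846
  p = 24/108 = 0.222222; ln(p) = -1.504078; p*ln(p) = 0.222222 * (-1.504078) = -0.334239
  p = 18/108 = 0.166667; ln(p) = -1.791757; p*ln(p) = 0.166667 * (-1.791757) = -0.298627
  p = 14/108 = 0.129630; ln(p) = -2.043071; p*ln(p) = 0.129630 * (-2.043071) = -0.264843
  p = 39/108 = 0.361111; ln(p) = -1.018570; p*ln(p) = 0.361111 * (-1.018570) = -0.367817
sum(p*ln(p)) = (-0.254846) + (-0.334239) + (-0.298627) + (-0.264843) + (-0.367817) = -1.520372
H' = -(-1.520372) = 1.520372 ≈ 1.5204

1.5204


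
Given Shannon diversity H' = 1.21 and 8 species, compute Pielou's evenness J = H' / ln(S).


ln(8) = 2.07944
J = H' / ln(S) = 1.21 / 2.07944 = 0.581887 ≈ 0.5819

0.5819


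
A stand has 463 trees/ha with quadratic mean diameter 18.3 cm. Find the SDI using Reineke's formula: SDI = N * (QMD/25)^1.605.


QMD/25 = 18.3/25 = 0.732
(0.732)^1.605 = exp(1.605 * ln(0.732)) = exp(1.605 * (-0.311975)) = exp(-0.500720) = 0.606094
SDI = 463 * 0.606094 = 280.622 ≈ 281

281


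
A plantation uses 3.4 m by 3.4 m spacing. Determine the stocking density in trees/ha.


N = 10000 / 3.4^2 = 10000 / 11.56 = 865.052 ≈ 865 trees/ha

865 trees/ha


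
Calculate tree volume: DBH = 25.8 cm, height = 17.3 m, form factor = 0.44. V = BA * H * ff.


(D/200)^2 = (25.8/200)^2 = 0.129^2 = 0.016641
BA = 3.141593 * 0.016641 = 0.0522792 m^2
V = 0.0522792 * 17.3 * 0.44 = 0.397949 ≈ 0.398 m^3

0.398 m^3


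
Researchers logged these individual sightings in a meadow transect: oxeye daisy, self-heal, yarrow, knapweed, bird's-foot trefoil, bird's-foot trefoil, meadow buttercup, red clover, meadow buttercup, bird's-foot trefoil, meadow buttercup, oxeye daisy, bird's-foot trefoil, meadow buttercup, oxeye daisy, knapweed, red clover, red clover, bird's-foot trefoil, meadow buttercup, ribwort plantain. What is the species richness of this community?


Total individuals logged = 21
Distinct species (count of individuals): oxeye daisy (3), self-heal (1), yarrow (1), knapweed (2), bird's-foot trefoil (5), meadow buttercup (5), red clover (3), ribwort plantain (1)
Species richness = number of distinct species = 8

8


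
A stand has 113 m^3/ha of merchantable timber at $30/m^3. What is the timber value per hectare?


Value = 113 * 30 = $3390/ha

$3390/ha


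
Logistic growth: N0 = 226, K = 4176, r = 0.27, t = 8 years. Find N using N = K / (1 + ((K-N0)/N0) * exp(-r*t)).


(K - N0)/N0 = (4176 - 226)/226 = 3950/226 = 17.4779
r*t = 0.27 * 8 = 2.16; exp(-2.16) = 0.115325
17.4779 * 0.115325 = 2.01564
1 + 2.01564 = 3.01564
N = 4176 / 3.01564 = 1384.78 ≈ 1385

1385


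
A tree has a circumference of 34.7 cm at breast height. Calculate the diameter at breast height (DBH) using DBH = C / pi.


DBH = C / pi = 34.7 / 3.141593 = 11.0454 ≈ 11.05 cm

11.05 cm


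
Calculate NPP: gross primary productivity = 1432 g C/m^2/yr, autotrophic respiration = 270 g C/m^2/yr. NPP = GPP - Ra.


NPP = GPP - Ra = 1432 - 270 = 1162 g C/m^2/yr

1162 g C/m^2/yr


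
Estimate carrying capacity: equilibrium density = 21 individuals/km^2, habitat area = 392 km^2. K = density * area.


K = 21 * 392 = 8232 individuals

8232 individuals


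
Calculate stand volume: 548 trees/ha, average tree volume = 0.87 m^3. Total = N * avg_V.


V_stand = 548 * 0.87 = 476.76 ≈ 476.8 m^3/ha

476.8 m^3/ha


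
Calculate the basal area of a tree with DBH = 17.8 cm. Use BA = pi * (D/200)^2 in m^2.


D/200 = 17.8/200 = 0.089 m
(D/200)^2 = 0.089^2 = 0.007921
BA = 3.141593 * 0.007921 = 0.0248846 ≈ 0.0249 m^2

0.0249 m^2


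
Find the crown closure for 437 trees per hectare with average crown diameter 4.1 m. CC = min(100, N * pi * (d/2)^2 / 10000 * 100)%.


(d/2)^2 = (4.1/2)^2 = 2.05^2 = 4.2025
Crown area = 3.141593 * 4.2025 = 13.2025 m^2
N * area / 10000 * 100 = 437 * 13.2025 / 10000 * 100 = 57.6949
CC = min(100, 57.6949) = 57.6949 ≈ 57.7%

57.7%


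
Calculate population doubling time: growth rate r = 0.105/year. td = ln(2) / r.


td = ln(2) / 0.105 = 0.693147 / 0.105 = 6.60140 ≈ 6.6 years

6.6 years


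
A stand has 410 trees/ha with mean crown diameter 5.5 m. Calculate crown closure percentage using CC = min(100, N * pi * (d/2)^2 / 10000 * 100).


(d/2)^2 = (5.5/2)^2 = 2.75^2 = 7.5625
Crown area = 3.141593 * 7.5625 = 23.7583 m^2
N * area / 10000 * 100 = 410 * 23.7583 / 10000 * 100 = 97.4090
CC = min(100, 97.4090) = 97.4090 ≈ 97.4%

97.4%


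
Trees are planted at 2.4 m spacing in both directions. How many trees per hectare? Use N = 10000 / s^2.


N = 10000 / 2.4^2 = 10000 / 5.76 = 1736.11 ≈ 1736 trees/ha

1736 trees/ha


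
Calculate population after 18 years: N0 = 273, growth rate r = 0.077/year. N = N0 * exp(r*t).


r*t = 0.077 * 18 = 1.386
exp(1.386) = 3.99882
N = 273 * 3.99882 = 1091.68 ≈ 1092

1092


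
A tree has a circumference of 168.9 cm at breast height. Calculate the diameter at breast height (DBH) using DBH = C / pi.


DBH = C / pi = 168.9 / 3.141593 = 53.7625 ≈ 53.76 cm

53.76 cm


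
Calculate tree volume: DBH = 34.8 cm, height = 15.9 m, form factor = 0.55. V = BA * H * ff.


(D/200)^2 = (34.8/200)^2 = 0.174^2 = 0.030276
BA = 3.141593 * 0.030276 = 0.0951149 m^2
V = 0.0951149 * 15.9 * 0.55 = 0.831780 ≈ 0.832 m^3

0.832 m^3


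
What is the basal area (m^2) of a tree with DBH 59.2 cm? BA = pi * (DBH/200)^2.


D/200 = 59.2/200 = 0.296 m
(D/200)^2 = 0.296^2 = 0.087616
BA = 3.141593 * 0.087616 = 0.275254 ≈ 0.2753 m^2

0.2753 m^2


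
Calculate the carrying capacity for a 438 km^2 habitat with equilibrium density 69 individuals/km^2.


K = 69 * 438 = 30222 individuals

30222 individuals


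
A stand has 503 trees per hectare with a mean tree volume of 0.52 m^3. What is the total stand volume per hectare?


V_stand = 503 * 0.52 = 261.56 ≈ 261.6 m^3/ha

261.6 m^3/ha


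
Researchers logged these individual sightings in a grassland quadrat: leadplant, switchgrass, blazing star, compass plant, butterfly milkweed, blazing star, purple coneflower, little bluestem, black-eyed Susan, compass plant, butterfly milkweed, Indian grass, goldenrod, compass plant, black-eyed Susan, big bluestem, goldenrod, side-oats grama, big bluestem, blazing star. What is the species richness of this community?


Total individuals logged = 20
Distinct species (count of individuals): leadplant (1), switchgrass (1), blazing star (3), compass plant (3), butterfly milkweed (2), purple coneflower (1), little bluestem (1), black-eyed Susan (2), Indian grass (1), goldenrod (2), big bluestem (2), side-oats grama (1)
Species richness = number of distinct species = 12

12


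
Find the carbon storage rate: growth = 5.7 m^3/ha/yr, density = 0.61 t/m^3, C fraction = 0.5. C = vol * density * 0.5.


C = 5.7 * 0.61 * 0.5 = 1.7385 ≈ 1.74 t C/ha/yr

1.74 t C/ha/yr


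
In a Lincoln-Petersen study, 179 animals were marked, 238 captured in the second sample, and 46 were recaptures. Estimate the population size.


N = M * C / R = 179 * 238 / 46 = 42602 / 46 = 926.13 ≈ 926

926 individuals


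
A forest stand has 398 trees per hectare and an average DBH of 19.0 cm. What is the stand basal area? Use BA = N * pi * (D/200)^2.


(D/200)^2 = (19.0/200)^2 = 0.095^2 = 0.009025
Individual BA = 3.141593 * 0.009025 = 0.0283529 m^2
Stand BA = 398 * 0.0283529 = 11.2845 ≈ 11.28 m^2/ha

11.28 m^2/ha


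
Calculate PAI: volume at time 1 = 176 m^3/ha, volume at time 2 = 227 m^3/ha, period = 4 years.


PAI = (V2 - V1) / period = (227 - 176) / 4 = 51 / 4 = 12.75 m^3/ha/yr

12.75 m^3/ha/yr


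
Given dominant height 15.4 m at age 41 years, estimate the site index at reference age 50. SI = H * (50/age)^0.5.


50/41 = 1.21951
(1.21951)^0.5 = 1.10431
SI = 15.4 * 1.10431 = 17.0064 ≈ 17.0 m

17.0 m


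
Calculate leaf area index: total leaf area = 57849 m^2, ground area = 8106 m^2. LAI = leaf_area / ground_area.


LAI = 57849 / 8106 = 7.1366 ≈ 7.14

7.14


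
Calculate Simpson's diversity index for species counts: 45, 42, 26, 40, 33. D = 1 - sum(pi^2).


Total N = 45 + 42 + 26 + 40 + 33 = 186
Per-species terms:
  p = 45/186 = 0.241935; p^2 = 0.241935^2 = 0.058533
  p = 42/186 = 0.225806; p^2 = 0.225806^2 = 0.050988
  p = 26/186 = 0.139785; p^2 = 0.139785^2 = 0.019540
  p = 40/186 = 0.215054; p^2 = 0.215054^2 = 0.046248
  p = 33/186 = 0.177419; p^2 = 0.177419^2 = 0.031478
sum(p^2) = 0.058533 + 0.050988 + 0.019540 + 0.046248 + 0.031478 = 0.206787
D = 1 - 0.206787 = 0.793213 ≈ 0.7932

0.7932


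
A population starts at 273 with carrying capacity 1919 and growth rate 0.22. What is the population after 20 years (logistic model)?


(K - N0)/N0 = (1919 - 273)/273 = 1646/273 = 6.02930
r*t = 0.22 * 20 = 4.4; exp(-4.4) = 0.0122773
6.02930 * 0.0122773 = 0.0740235
1 + 0.0740235 = 1.07402
N = 1919 / 1.07402 = 1786.75 ≈ 1787

1787


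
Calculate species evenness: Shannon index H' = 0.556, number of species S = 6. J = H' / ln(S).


ln(6) = 1.79176
J = H' / ln(S) = 0.556 / 1.79176 = 0.310309 ≈ 0.3103

0.3103


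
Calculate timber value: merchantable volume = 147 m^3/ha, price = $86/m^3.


Value = 147 * 86 = $12642/ha

$12642/ha


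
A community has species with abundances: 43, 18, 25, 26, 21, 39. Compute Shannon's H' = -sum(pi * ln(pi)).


Total N = 43 + 18 + 25 + 26 + 21 + 39 = 172
Per-species terms:
  p = 43/172 = 0.250000; ln(p) = -1.386294; p*ln(p) = 0.250000 * (-1.386294) = -0.346574
  p = 18/172 = 0.104651; ln(p) = -2.257124; p*ln(p) = 0.104651 * (-2.257124) = -0.236210
  p = 25/172 = 0.145349; ln(p) = -1.928618; p*ln(p) = 0.145349 * (-1.928618) = -0.280323
  p = 26/172 = 0.151163; ln(p) = -1.889397; p*ln(p) = 0.151163 * (-1.889397) = -0.285607
  p = 21/172 = 0.122093; ln(p) = -2.102972; p*ln(p) = 0.122093 * (-2.102972) = -0.256758
  p = 39/172 = 0.226744; ln(p) = -1.483934; p*ln(p) = 0.226744 * (-1.483934) = -0.336473
sum(p*ln(p)) = (-0.346574) + (-0.236210) + (-0.280323) + (-0.285607) + (-0.256758) + (-0.336473) = -1.741945
H' = -(-1.741945) = 1.741945 ≈ 1.7419

1.7419


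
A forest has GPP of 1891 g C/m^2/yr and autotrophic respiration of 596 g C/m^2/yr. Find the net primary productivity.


NPP = GPP - Ra = 1891 - 596 = 1295 g C/m^2/yr

1295 g C/m^2/yr


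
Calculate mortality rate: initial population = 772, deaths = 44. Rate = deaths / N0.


Mortality rate = 44 / 772 = 0.056995 ≈ 0.0570

0.0570


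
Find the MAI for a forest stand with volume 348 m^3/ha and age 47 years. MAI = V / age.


MAI = 348 / 47 = 7.4043 ≈ 7.40 m^3/ha/yr

7.40 m^3/ha/yr


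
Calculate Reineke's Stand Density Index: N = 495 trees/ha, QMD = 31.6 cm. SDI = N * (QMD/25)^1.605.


QMD/25 = 31.6/25 = 1.264
(1.264)^1.605 = exp(1.605 * ln(1.264)) = exp(1.605 * 0.234281) = exp(0.376021) = 1.45648
SDI = 495 * 1.45648 = 720.958 ≈ 721

721


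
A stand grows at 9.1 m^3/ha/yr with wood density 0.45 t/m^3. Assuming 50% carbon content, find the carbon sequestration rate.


C = 9.1 * 0.45 * 0.5 = 2.0475 ≈ 2.05 t C/ha/yr

2.05 t C/ha/yr


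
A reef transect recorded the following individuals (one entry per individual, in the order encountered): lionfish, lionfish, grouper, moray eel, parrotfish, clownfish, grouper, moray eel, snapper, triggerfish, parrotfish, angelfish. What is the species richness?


Total individuals logged = 12
Distinct species (count of individuals): lionfish (2), grouper (2), moray eel (2), parrotfish (2), clownfish (1), snapper (1), triggerfish (1), angelfish (1)
Species richness = number of distinct species = 8

8


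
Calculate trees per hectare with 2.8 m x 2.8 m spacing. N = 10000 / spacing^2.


N = 10000 / 2.8^2 = 10000 / 7.84 = 1275.51 ≈ 1276 trees/ha

1276 trees/ha


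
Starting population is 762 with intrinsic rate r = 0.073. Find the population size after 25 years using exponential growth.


r*t = 0.073 * 25 = 1.825
exp(1.825) = 6.20280
N = 762 * 6.20280 = 4726.53 ≈ 4727

4727


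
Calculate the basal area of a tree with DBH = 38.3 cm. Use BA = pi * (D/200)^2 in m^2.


D/200 = 38.3/200 = 0.1915 m
(D/200)^2 = 0.1915^2 = 0.03667225
BA = 3.141593 * 0.03667225 = 0.115209 ≈ 0.1152 m^2

0.1152 m^2


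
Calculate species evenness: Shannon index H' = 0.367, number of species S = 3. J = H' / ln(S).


ln(3) = 1.09861
J = H' / ln(S) = 0.367 / 1.09861 = 0.334058 ≈ 0.3341

0.3341


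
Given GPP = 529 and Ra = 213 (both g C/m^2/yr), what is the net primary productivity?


NPP = GPP - Ra = 529 - 213 = 316 g C/m^2/yr

316 g C/m^2/yr


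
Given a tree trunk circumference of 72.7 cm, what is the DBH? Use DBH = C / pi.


DBH = C / pi = 72.7 / 3.141593 = 23.1411 ≈ 23.14 cm

23.14 cm


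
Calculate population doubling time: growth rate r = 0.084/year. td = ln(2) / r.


td = ln(2) / 0.084 = 0.693147 / 0.084 = 8.25175 ≈ 8.3 years

8.3 years


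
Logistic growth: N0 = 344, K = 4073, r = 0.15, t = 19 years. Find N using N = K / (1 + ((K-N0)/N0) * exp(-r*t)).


(K - N0)/N0 = (4073 - 344)/344 = 3729/344 = 10.8401
r*t = 0.15 * 19 = 2.85; exp(-2.85) = 0.0578443
10.8401 * 0.0578443 = 0.627038
1 + 0.627038 = 1.62704
N = 4073 / 1.62704 = 2503.32 ≈ 2503

2503


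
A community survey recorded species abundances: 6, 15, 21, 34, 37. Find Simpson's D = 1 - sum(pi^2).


Total N = 6 + 15 + 21 + 34 + 37 = 113
Per-species terms:
  p = 6/113 = 0.053097; p^2 = 0.053097^2 = 0.002819
  p = 15/113 = 0.132743; p^2 = 0.132743^2 = 0.017621
  p = 21/113 = 0.185841; p^2 = 0.185841^2 = 0.034537
  p = 34/113 = 0.300885; p^2 = 0.300885^2 = 0.090532
  p = 37/113 = 0.327434; p^2 = 0.327434^2 = 0.107213
sum(p^2) = 0.002819 + 0.017621 + 0.034537 + 0.090532 + 0.107213 = 0.252722
D = 1 - 0.252722 = 0.747278 ≈ 0.7473

0.7473


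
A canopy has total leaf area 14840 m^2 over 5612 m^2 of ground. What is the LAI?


LAI = 14840 / 5612 = 2.6443 ≈ 2.64

2.64


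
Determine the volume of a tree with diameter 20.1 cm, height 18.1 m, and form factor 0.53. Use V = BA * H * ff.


(D/200)^2 = (20.1/200)^2 = 0.1005^2 = 0.01010025
BA = 3.141593 * 0.01010025 = 0.0317309 m^2
V = 0.0317309 * 18.1 * 0.53 = 0.304395 ≈ 0.304 m^3

0.304 m^3
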